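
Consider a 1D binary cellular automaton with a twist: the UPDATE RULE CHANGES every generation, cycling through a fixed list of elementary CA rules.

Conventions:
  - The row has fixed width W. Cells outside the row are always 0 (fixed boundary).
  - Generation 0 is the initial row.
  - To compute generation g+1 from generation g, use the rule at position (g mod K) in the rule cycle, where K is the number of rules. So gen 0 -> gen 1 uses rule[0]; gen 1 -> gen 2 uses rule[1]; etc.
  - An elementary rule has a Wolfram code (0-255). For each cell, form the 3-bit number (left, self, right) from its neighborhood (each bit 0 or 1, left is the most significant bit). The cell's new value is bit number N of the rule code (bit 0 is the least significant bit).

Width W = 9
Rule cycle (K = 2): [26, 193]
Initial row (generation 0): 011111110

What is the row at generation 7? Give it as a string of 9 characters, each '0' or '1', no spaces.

Answer: 100100010

Derivation:
Gen 0: 011111110
Gen 1 (rule 26): 110000001
Gen 2 (rule 193): 010111100
Gen 3 (rule 26): 100100010
Gen 4 (rule 193): 000001000
Gen 5 (rule 26): 000010100
Gen 6 (rule 193): 111000001
Gen 7 (rule 26): 100100010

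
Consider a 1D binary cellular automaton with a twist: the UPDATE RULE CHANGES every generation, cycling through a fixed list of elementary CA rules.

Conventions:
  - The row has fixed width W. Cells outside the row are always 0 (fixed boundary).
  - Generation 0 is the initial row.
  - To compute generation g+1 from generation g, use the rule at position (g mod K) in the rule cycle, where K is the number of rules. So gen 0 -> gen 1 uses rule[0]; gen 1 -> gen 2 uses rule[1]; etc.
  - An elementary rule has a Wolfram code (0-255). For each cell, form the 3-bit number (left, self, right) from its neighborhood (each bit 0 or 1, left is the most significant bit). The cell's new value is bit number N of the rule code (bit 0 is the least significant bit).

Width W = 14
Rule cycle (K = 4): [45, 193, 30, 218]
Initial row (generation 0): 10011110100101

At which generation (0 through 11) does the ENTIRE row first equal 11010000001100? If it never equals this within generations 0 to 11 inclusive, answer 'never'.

Answer: 5

Derivation:
Gen 0: 10011110100101
Gen 1 (rule 45): 10010001100111
Gen 2 (rule 193): 00000100100011
Gen 3 (rule 30): 00001111110110
Gen 4 (rule 218): 00011111110111
Gen 5 (rule 45): 11010000001100
Gen 6 (rule 193): 01000111100101
Gen 7 (rule 30): 11101100011101
Gen 8 (rule 218): 11101110111100
Gen 9 (rule 45): 10011001100001
Gen 10 (rule 193): 00001000101100
Gen 11 (rule 30): 00011101101010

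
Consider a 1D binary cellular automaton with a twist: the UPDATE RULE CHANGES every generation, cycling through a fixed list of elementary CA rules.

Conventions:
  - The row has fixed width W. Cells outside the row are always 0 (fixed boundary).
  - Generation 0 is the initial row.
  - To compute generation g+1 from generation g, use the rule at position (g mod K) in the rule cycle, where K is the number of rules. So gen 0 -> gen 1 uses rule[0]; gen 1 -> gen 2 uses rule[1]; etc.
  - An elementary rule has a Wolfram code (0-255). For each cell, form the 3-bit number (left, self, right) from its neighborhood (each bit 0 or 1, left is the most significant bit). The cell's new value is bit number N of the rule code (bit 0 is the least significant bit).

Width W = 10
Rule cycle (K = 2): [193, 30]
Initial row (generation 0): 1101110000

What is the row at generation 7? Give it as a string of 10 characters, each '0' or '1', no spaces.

Answer: 0100101001

Derivation:
Gen 0: 1101110000
Gen 1 (rule 193): 0100110111
Gen 2 (rule 30): 1111100100
Gen 3 (rule 193): 0111100001
Gen 4 (rule 30): 1100010011
Gen 5 (rule 193): 0101000001
Gen 6 (rule 30): 1101100011
Gen 7 (rule 193): 0100101001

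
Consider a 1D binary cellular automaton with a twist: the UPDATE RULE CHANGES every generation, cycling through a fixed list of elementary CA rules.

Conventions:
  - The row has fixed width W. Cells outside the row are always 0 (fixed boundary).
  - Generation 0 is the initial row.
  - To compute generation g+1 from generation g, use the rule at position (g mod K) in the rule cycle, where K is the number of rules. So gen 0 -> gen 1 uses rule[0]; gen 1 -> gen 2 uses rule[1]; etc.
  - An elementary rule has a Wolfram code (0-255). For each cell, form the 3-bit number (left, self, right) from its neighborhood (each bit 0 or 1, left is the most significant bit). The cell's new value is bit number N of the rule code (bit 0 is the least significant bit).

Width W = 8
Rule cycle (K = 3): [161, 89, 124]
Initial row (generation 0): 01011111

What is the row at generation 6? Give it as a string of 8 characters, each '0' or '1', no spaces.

Answer: 10011101

Derivation:
Gen 0: 01011111
Gen 1 (rule 161): 00101110
Gen 2 (rule 89): 10001011
Gen 3 (rule 124): 11001111
Gen 4 (rule 161): 00000110
Gen 5 (rule 89): 11110111
Gen 6 (rule 124): 10011101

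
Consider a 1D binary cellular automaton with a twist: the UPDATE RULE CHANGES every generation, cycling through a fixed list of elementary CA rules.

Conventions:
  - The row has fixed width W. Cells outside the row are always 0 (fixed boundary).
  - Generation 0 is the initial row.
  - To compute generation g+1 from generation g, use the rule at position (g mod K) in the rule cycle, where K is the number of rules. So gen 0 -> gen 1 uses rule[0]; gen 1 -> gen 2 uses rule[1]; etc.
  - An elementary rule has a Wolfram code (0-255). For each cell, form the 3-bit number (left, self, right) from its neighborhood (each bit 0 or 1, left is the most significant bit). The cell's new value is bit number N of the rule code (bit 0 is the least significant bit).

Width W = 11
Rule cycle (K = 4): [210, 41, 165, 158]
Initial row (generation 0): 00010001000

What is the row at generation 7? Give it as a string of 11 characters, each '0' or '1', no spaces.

Gen 0: 00010001000
Gen 1 (rule 210): 00101010100
Gen 2 (rule 41): 10010101001
Gen 3 (rule 165): 10011111001
Gen 4 (rule 158): 11111110111
Gen 5 (rule 210): 01111110011
Gen 6 (rule 41): 01000000010
Gen 7 (rule 165): 01011111010

Answer: 01011111010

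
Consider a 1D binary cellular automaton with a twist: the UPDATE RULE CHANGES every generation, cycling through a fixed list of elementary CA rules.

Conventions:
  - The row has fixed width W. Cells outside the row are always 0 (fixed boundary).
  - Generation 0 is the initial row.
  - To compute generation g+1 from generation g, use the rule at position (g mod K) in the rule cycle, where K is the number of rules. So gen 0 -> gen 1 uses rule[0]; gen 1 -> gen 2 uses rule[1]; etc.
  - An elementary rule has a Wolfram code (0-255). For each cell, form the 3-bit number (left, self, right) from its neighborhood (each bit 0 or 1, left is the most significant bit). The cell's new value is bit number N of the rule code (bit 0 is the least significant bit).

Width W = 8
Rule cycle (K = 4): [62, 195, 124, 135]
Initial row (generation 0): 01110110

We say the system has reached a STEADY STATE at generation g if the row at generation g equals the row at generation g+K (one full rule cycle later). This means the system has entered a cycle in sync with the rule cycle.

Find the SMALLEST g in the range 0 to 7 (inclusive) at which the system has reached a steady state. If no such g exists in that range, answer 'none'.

Gen 0: 01110110
Gen 1 (rule 62): 11001101
Gen 2 (rule 195): 01010100
Gen 3 (rule 124): 01111110
Gen 4 (rule 135): 10111100
Gen 5 (rule 62): 11100010
Gen 6 (rule 195): 01101100
Gen 7 (rule 124): 01111110
Gen 8 (rule 135): 10111100
Gen 9 (rule 62): 11100010
Gen 10 (rule 195): 01101100
Gen 11 (rule 124): 01111110

Answer: 3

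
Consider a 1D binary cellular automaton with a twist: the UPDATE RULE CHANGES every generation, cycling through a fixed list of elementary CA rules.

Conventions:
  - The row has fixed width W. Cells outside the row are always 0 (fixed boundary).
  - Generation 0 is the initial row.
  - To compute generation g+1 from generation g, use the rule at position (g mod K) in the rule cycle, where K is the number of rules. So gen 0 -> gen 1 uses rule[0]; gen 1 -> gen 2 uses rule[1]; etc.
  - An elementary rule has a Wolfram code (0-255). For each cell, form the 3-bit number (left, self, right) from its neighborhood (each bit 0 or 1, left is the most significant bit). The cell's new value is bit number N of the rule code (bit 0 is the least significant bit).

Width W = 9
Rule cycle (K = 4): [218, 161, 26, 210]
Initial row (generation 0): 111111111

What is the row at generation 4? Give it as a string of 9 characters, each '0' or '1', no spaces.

Answer: 011000010

Derivation:
Gen 0: 111111111
Gen 1 (rule 218): 111111111
Gen 2 (rule 161): 011111110
Gen 3 (rule 26): 110000001
Gen 4 (rule 210): 011000010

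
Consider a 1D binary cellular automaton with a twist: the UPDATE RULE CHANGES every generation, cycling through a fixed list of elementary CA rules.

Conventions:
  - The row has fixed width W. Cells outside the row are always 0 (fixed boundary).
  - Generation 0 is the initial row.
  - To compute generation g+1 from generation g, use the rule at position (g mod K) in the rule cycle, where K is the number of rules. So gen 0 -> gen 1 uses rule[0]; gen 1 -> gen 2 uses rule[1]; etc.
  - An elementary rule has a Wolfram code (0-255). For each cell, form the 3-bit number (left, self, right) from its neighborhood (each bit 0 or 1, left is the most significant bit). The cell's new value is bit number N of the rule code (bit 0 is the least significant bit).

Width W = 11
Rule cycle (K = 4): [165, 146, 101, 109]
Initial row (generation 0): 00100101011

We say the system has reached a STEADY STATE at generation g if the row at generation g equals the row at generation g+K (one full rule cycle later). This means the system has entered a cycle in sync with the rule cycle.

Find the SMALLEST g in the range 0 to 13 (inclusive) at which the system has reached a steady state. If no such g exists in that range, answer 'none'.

Answer: 6

Derivation:
Gen 0: 00100101011
Gen 1 (rule 165): 10100111100
Gen 2 (rule 146): 00011011010
Gen 3 (rule 101): 11001101110
Gen 4 (rule 109): 11001111010
Gen 5 (rule 165): 00000110110
Gen 6 (rule 146): 00001000001
Gen 7 (rule 101): 11101011101
Gen 8 (rule 109): 10111110111
Gen 9 (rule 165): 11011101010
Gen 10 (rule 146): 00001000001
Gen 11 (rule 101): 11101011101
Gen 12 (rule 109): 10111110111
Gen 13 (rule 165): 11011101010
Gen 14 (rule 146): 00001000001
Gen 15 (rule 101): 11101011101
Gen 16 (rule 109): 10111110111
Gen 17 (rule 165): 11011101010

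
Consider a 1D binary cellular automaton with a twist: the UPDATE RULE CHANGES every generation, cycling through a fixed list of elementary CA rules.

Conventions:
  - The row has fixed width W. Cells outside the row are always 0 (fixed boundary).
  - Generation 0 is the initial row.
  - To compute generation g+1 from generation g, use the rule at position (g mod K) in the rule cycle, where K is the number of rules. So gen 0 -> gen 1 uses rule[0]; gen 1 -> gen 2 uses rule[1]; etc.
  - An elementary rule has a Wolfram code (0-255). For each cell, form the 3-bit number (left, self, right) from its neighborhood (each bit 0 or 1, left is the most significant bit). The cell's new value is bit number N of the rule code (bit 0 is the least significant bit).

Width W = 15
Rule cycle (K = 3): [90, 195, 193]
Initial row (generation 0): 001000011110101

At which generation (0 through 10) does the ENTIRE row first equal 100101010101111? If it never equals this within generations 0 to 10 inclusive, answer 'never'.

Answer: never

Derivation:
Gen 0: 001000011110101
Gen 1 (rule 90): 010100110010000
Gen 2 (rule 195): 100001010100111
Gen 3 (rule 193): 001100000000011
Gen 4 (rule 90): 011110000000111
Gen 5 (rule 195): 101110111111011
Gen 6 (rule 193): 000110011111001
Gen 7 (rule 90): 001111110001110
Gen 8 (rule 195): 110111110110110
Gen 9 (rule 193): 010011110010010
Gen 10 (rule 90): 101110011101101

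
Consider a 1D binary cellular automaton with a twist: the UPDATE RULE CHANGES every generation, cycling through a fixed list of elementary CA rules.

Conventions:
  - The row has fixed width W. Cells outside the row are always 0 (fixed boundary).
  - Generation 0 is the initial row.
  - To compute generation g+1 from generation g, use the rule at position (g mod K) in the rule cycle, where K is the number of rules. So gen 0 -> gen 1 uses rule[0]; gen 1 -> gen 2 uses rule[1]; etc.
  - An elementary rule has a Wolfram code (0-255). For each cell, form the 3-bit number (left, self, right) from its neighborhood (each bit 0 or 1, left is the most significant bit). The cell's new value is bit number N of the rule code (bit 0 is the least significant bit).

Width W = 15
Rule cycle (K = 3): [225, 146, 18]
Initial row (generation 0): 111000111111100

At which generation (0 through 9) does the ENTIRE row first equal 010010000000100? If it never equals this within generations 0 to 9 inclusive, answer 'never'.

Answer: 3

Derivation:
Gen 0: 111000111111100
Gen 1 (rule 225): 011010011111101
Gen 2 (rule 146): 100001101111000
Gen 3 (rule 18): 010010000000100
Gen 4 (rule 225): 000000111110001
Gen 5 (rule 146): 000001011101010
Gen 6 (rule 18): 000010000000001
Gen 7 (rule 225): 111000111111100
Gen 8 (rule 146): 010101011111010
Gen 9 (rule 18): 100000000000001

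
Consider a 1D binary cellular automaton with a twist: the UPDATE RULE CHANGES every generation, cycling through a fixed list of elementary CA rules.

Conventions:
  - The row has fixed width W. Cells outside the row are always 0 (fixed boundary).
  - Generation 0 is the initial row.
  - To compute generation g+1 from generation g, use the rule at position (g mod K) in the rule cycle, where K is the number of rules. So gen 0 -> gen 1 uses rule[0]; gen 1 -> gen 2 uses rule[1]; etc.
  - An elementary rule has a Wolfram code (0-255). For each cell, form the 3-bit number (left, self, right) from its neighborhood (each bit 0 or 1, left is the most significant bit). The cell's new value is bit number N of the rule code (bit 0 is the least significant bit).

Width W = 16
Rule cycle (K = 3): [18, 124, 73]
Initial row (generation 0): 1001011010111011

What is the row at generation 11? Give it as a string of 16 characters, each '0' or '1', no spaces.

Gen 0: 1001011010111011
Gen 1 (rule 18): 0110000000000000
Gen 2 (rule 124): 0111000000000000
Gen 3 (rule 73): 0101011111111111
Gen 4 (rule 18): 1000000000000000
Gen 5 (rule 124): 1100000000000000
Gen 6 (rule 73): 1101111111111111
Gen 7 (rule 18): 0000000000000000
Gen 8 (rule 124): 0000000000000000
Gen 9 (rule 73): 1111111111111111
Gen 10 (rule 18): 0000000000000000
Gen 11 (rule 124): 0000000000000000

Answer: 0000000000000000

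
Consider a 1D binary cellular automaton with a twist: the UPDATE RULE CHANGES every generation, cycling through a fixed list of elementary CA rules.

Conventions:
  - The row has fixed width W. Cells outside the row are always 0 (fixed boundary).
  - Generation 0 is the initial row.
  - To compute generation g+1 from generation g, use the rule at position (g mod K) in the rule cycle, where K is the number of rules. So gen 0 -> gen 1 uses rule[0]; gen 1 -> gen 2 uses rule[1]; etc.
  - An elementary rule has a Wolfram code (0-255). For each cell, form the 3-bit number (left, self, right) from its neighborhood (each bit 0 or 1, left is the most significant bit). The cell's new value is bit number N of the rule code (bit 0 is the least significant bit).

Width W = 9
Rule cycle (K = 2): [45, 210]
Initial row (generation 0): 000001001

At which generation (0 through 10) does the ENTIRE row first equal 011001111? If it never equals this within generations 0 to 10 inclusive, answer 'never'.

Answer: never

Derivation:
Gen 0: 000001001
Gen 1 (rule 45): 111101001
Gen 2 (rule 210): 011100110
Gen 3 (rule 45): 010000100
Gen 4 (rule 210): 101001010
Gen 5 (rule 45): 111001110
Gen 6 (rule 210): 011110111
Gen 7 (rule 45): 010001100
Gen 8 (rule 210): 101010110
Gen 9 (rule 45): 111111100
Gen 10 (rule 210): 011111110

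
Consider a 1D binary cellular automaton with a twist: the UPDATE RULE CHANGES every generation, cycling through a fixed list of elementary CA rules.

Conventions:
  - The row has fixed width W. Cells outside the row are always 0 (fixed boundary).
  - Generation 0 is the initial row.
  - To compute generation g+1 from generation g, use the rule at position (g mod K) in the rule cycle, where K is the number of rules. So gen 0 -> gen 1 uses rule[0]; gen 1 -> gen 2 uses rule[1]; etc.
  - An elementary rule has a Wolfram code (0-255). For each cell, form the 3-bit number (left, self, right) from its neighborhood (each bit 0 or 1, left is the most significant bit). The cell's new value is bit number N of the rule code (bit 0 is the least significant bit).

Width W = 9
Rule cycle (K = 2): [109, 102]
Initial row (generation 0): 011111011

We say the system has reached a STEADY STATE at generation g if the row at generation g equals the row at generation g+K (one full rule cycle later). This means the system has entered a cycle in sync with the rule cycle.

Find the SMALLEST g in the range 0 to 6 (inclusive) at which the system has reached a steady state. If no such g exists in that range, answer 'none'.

Gen 0: 011111011
Gen 1 (rule 109): 010001111
Gen 2 (rule 102): 110010001
Gen 3 (rule 109): 110010101
Gen 4 (rule 102): 010111111
Gen 5 (rule 109): 011100001
Gen 6 (rule 102): 100100011
Gen 7 (rule 109): 100101011
Gen 8 (rule 102): 101111101

Answer: none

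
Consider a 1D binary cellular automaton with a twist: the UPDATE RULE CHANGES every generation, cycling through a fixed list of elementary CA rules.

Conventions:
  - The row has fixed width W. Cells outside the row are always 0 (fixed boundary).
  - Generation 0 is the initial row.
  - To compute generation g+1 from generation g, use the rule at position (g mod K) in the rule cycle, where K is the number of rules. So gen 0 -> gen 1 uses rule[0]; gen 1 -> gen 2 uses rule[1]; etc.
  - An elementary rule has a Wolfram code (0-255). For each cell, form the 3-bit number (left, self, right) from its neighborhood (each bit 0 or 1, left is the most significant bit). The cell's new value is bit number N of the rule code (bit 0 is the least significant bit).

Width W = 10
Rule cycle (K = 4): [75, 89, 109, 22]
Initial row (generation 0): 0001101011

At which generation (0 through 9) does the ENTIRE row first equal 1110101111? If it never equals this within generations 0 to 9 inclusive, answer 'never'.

Answer: never

Derivation:
Gen 0: 0001101011
Gen 1 (rule 75): 1111100011
Gen 2 (rule 89): 1000111011
Gen 3 (rule 109): 1010101111
Gen 4 (rule 22): 1010100000
Gen 5 (rule 75): 0000001111
Gen 6 (rule 89): 1111101001
Gen 7 (rule 109): 1000111001
Gen 8 (rule 22): 1101000111
Gen 9 (rule 75): 1100011101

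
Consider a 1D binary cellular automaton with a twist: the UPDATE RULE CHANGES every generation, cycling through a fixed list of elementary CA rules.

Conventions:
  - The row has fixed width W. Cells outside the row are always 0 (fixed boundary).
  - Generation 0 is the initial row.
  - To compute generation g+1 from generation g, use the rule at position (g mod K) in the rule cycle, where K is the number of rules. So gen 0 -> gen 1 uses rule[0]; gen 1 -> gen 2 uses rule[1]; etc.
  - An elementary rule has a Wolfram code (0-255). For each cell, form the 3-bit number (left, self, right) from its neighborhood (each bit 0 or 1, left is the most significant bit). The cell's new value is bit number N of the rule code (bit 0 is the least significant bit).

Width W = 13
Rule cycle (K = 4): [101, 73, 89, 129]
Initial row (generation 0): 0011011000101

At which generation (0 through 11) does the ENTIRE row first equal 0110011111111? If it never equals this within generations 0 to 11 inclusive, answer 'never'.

Answer: 11

Derivation:
Gen 0: 0011011000101
Gen 1 (rule 101): 1001101010111
Gen 2 (rule 73): 0001100000101
Gen 3 (rule 89): 1101111110000
Gen 4 (rule 129): 0000111100111
Gen 5 (rule 101): 1110000100001
Gen 6 (rule 73): 1010110001100
Gen 7 (rule 89): 0000111101111
Gen 8 (rule 129): 1110011000110
Gen 9 (rule 101): 0010001010010
Gen 10 (rule 73): 1000100000000
Gen 11 (rule 89): 0110011111111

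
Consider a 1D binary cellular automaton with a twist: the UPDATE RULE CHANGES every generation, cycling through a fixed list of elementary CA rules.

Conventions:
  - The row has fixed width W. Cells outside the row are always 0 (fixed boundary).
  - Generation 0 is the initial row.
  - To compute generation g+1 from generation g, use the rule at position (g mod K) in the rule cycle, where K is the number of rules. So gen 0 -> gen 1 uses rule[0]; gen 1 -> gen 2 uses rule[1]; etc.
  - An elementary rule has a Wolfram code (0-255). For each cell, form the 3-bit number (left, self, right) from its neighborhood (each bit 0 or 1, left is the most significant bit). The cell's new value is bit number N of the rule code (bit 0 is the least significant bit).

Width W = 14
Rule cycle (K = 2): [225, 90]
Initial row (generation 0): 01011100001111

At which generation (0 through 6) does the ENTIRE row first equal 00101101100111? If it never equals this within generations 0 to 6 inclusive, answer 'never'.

Answer: 1

Derivation:
Gen 0: 01011100001111
Gen 1 (rule 225): 00101101100111
Gen 2 (rule 90): 01001101111101
Gen 3 (rule 225): 00000110111110
Gen 4 (rule 90): 00001110100011
Gen 5 (rule 225): 11100111001001
Gen 6 (rule 90): 10111101110110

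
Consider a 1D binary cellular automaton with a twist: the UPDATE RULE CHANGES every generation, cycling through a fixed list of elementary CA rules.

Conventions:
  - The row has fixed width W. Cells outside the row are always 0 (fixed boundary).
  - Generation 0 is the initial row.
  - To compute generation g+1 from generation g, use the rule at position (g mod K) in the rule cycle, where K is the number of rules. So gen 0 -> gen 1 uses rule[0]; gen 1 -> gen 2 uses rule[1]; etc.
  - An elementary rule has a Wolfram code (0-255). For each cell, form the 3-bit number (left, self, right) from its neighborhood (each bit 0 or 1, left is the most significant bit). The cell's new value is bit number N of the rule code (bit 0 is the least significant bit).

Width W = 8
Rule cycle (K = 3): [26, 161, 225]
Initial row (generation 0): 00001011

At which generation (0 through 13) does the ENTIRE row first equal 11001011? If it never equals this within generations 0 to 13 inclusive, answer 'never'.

Answer: 12

Derivation:
Gen 0: 00001011
Gen 1 (rule 26): 00010010
Gen 2 (rule 161): 11000000
Gen 3 (rule 225): 01011111
Gen 4 (rule 26): 10010000
Gen 5 (rule 161): 00000111
Gen 6 (rule 225): 11110011
Gen 7 (rule 26): 10001110
Gen 8 (rule 161): 00100100
Gen 9 (rule 225): 10000001
Gen 10 (rule 26): 01000010
Gen 11 (rule 161): 00011000
Gen 12 (rule 225): 11001011
Gen 13 (rule 26): 10110010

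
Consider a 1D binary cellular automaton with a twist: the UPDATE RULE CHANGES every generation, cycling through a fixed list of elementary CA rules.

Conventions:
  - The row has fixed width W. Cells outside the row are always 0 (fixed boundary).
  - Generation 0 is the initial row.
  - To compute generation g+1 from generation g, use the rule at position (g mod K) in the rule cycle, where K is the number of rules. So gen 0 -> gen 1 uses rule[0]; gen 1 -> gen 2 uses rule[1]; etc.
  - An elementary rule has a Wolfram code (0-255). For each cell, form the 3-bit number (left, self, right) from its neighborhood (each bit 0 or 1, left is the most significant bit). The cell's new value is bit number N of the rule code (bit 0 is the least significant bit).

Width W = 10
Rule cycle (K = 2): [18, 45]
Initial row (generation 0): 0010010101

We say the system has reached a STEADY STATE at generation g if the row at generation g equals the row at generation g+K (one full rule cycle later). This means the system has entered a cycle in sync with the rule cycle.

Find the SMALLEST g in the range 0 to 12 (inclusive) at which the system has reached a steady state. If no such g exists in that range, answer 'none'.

Gen 0: 0010010101
Gen 1 (rule 18): 0101100000
Gen 2 (rule 45): 0111001111
Gen 3 (rule 18): 1000110000
Gen 4 (rule 45): 1010100111
Gen 5 (rule 18): 0000011000
Gen 6 (rule 45): 1111010011
Gen 7 (rule 18): 0000001100
Gen 8 (rule 45): 1111101001
Gen 9 (rule 18): 0000000110
Gen 10 (rule 45): 1111110100
Gen 11 (rule 18): 0000000010
Gen 12 (rule 45): 1111111010
Gen 13 (rule 18): 0000000001
Gen 14 (rule 45): 1111111101

Answer: none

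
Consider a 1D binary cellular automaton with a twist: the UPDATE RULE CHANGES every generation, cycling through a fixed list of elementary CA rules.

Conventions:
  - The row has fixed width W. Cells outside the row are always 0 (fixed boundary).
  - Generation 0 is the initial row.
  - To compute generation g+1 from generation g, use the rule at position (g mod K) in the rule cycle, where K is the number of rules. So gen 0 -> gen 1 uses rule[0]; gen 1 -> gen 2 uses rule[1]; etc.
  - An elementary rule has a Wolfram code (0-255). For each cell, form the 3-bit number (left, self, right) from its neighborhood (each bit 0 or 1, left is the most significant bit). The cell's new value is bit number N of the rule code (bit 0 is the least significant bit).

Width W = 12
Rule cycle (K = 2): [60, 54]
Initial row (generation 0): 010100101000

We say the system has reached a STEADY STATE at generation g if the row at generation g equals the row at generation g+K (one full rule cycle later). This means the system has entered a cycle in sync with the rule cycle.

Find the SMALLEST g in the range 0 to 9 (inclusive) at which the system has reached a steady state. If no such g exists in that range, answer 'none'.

Answer: none

Derivation:
Gen 0: 010100101000
Gen 1 (rule 60): 011110111100
Gen 2 (rule 54): 100001000010
Gen 3 (rule 60): 110001100011
Gen 4 (rule 54): 001010010100
Gen 5 (rule 60): 001111011110
Gen 6 (rule 54): 010000100001
Gen 7 (rule 60): 011000110001
Gen 8 (rule 54): 100101001011
Gen 9 (rule 60): 110111101110
Gen 10 (rule 54): 001000010001
Gen 11 (rule 60): 001100011001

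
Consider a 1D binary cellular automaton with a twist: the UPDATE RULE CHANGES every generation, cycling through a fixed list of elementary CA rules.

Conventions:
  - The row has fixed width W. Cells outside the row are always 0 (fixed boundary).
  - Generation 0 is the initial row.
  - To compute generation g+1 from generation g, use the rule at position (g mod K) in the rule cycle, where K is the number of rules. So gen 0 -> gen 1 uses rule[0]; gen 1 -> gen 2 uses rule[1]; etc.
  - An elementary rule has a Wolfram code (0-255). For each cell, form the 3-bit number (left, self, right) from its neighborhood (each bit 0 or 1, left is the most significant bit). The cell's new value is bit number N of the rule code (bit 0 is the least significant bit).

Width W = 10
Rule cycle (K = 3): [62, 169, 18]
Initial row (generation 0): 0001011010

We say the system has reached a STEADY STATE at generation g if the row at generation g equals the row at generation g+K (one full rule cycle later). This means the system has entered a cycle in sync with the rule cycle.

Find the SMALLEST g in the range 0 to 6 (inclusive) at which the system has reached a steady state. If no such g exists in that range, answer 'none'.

Gen 0: 0001011010
Gen 1 (rule 62): 0011110111
Gen 2 (rule 169): 1011101110
Gen 3 (rule 18): 0000000001
Gen 4 (rule 62): 0000000011
Gen 5 (rule 169): 1111111010
Gen 6 (rule 18): 0000000001
Gen 7 (rule 62): 0000000011
Gen 8 (rule 169): 1111111010
Gen 9 (rule 18): 0000000001

Answer: 3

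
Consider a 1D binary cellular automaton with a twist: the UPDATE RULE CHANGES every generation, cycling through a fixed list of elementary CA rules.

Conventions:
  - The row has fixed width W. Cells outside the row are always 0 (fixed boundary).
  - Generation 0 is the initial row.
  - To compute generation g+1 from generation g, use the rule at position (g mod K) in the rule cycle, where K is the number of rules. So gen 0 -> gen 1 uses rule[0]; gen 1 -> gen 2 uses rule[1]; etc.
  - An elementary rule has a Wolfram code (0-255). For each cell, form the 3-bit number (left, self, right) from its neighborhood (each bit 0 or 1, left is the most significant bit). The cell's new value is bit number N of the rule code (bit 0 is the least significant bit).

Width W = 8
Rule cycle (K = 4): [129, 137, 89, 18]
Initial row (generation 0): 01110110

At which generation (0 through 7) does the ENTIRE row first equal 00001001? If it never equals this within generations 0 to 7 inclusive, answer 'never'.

Gen 0: 01110110
Gen 1 (rule 129): 00100000
Gen 2 (rule 137): 10001111
Gen 3 (rule 89): 01101001
Gen 4 (rule 18): 10000110
Gen 5 (rule 129): 00110000
Gen 6 (rule 137): 10100111
Gen 7 (rule 89): 00010101

Answer: never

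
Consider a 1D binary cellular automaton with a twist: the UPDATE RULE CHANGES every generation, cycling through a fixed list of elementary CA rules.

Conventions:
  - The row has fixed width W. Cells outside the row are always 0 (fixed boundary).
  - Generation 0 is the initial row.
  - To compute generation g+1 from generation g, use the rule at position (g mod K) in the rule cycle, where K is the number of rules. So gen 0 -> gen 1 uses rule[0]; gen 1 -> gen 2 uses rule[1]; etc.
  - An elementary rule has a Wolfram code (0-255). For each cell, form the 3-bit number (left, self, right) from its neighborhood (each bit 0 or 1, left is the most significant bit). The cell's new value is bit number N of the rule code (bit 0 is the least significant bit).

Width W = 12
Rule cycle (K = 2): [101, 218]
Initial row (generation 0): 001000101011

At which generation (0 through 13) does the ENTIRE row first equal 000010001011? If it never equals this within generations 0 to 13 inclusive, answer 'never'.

Gen 0: 001000101011
Gen 1 (rule 101): 101010111101
Gen 2 (rule 218): 000000111100
Gen 3 (rule 101): 111110000101
Gen 4 (rule 218): 111111001000
Gen 5 (rule 101): 000001001011
Gen 6 (rule 218): 000010110011
Gen 7 (rule 101): 111011010001
Gen 8 (rule 218): 111011001010
Gen 9 (rule 101): 001101001110
Gen 10 (rule 218): 011100111111
Gen 11 (rule 101): 000100000001
Gen 12 (rule 218): 001010000010
Gen 13 (rule 101): 101110111010

Answer: never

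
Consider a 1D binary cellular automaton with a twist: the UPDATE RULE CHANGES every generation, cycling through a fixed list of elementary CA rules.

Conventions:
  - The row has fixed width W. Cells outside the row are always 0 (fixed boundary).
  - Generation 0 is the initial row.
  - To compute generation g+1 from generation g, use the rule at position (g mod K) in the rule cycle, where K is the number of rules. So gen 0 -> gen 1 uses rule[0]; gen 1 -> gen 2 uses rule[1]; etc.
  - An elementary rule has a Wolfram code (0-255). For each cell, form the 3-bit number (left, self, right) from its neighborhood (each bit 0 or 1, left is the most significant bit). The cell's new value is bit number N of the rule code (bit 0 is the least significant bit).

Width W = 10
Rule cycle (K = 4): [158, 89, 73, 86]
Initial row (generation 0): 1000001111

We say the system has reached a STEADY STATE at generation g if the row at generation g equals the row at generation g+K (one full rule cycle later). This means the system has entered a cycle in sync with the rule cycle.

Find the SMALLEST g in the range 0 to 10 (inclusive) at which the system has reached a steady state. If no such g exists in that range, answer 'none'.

Gen 0: 1000001111
Gen 1 (rule 158): 1100011110
Gen 2 (rule 89): 1111010011
Gen 3 (rule 73): 1001000011
Gen 4 (rule 86): 1111100101
Gen 5 (rule 158): 1111011101
Gen 6 (rule 89): 1001010100
Gen 7 (rule 73): 0000000001
Gen 8 (rule 86): 0000000011
Gen 9 (rule 158): 0000000110
Gen 10 (rule 89): 1111110111
Gen 11 (rule 73): 1000010101
Gen 12 (rule 86): 1100110101
Gen 13 (rule 158): 1011100101
Gen 14 (rule 89): 0010110000

Answer: none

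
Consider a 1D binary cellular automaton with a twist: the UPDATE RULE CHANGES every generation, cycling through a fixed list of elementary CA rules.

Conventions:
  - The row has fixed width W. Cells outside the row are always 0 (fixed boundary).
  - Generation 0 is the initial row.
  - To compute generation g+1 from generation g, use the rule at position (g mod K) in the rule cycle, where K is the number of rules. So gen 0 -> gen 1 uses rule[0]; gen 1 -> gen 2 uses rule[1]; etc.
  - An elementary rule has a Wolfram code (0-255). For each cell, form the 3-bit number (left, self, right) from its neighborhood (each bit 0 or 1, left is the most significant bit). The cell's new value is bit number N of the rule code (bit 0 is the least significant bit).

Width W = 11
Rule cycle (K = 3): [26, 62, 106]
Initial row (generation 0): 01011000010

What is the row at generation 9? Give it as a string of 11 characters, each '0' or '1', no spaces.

Gen 0: 01011000010
Gen 1 (rule 26): 10010100101
Gen 2 (rule 62): 11111111111
Gen 3 (rule 106): 10000000001
Gen 4 (rule 26): 01000000010
Gen 5 (rule 62): 11100000111
Gen 6 (rule 106): 10100001101
Gen 7 (rule 26): 00010011000
Gen 8 (rule 62): 00111110100
Gen 9 (rule 106): 01100011000

Answer: 01100011000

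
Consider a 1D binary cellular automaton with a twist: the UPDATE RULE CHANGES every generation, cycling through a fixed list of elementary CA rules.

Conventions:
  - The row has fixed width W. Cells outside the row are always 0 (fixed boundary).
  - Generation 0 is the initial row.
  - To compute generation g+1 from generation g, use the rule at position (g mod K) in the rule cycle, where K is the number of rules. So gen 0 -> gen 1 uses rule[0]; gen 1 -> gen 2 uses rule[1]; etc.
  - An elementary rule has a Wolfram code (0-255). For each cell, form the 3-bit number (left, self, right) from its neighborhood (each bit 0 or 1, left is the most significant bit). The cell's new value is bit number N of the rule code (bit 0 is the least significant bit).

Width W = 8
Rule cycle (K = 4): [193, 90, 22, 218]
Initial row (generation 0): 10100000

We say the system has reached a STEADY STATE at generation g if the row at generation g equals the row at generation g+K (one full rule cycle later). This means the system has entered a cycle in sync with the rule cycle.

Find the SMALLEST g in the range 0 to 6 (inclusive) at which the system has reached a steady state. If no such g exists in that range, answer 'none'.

Answer: 1

Derivation:
Gen 0: 10100000
Gen 1 (rule 193): 00001111
Gen 2 (rule 90): 00011001
Gen 3 (rule 22): 00100111
Gen 4 (rule 218): 01011111
Gen 5 (rule 193): 00001111
Gen 6 (rule 90): 00011001
Gen 7 (rule 22): 00100111
Gen 8 (rule 218): 01011111
Gen 9 (rule 193): 00001111
Gen 10 (rule 90): 00011001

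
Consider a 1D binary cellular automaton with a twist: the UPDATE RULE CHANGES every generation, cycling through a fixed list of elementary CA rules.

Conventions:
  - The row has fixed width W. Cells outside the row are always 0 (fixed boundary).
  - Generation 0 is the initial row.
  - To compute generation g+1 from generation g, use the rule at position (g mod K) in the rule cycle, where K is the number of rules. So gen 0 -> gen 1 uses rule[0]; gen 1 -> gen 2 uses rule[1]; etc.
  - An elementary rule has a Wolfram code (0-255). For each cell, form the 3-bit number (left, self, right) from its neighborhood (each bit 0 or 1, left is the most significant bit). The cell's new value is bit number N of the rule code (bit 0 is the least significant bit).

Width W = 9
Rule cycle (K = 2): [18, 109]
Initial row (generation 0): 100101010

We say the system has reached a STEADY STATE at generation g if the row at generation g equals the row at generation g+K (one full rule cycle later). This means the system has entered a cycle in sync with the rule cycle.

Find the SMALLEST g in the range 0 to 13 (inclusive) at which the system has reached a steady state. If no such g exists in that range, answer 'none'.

Answer: 5

Derivation:
Gen 0: 100101010
Gen 1 (rule 18): 011000001
Gen 2 (rule 109): 011011101
Gen 3 (rule 18): 100000000
Gen 4 (rule 109): 101111111
Gen 5 (rule 18): 000000000
Gen 6 (rule 109): 111111111
Gen 7 (rule 18): 000000000
Gen 8 (rule 109): 111111111
Gen 9 (rule 18): 000000000
Gen 10 (rule 109): 111111111
Gen 11 (rule 18): 000000000
Gen 12 (rule 109): 111111111
Gen 13 (rule 18): 000000000
Gen 14 (rule 109): 111111111
Gen 15 (rule 18): 000000000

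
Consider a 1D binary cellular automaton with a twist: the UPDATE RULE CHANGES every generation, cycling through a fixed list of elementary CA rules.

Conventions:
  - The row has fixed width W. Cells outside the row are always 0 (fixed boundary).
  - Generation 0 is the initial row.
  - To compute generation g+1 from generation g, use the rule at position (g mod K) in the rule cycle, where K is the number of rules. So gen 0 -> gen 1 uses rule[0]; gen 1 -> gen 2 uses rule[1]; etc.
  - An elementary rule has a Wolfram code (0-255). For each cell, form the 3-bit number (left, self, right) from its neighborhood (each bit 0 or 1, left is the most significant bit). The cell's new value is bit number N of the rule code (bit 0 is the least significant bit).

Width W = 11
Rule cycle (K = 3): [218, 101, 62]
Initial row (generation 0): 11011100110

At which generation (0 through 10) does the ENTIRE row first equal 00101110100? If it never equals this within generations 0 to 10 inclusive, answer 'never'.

Gen 0: 11011100110
Gen 1 (rule 218): 11011111111
Gen 2 (rule 101): 01100000001
Gen 3 (rule 62): 11010000011
Gen 4 (rule 218): 11001000111
Gen 5 (rule 101): 01001010001
Gen 6 (rule 62): 11111111011
Gen 7 (rule 218): 11111111011
Gen 8 (rule 101): 00000001101
Gen 9 (rule 62): 00000011011
Gen 10 (rule 218): 00000111011

Answer: never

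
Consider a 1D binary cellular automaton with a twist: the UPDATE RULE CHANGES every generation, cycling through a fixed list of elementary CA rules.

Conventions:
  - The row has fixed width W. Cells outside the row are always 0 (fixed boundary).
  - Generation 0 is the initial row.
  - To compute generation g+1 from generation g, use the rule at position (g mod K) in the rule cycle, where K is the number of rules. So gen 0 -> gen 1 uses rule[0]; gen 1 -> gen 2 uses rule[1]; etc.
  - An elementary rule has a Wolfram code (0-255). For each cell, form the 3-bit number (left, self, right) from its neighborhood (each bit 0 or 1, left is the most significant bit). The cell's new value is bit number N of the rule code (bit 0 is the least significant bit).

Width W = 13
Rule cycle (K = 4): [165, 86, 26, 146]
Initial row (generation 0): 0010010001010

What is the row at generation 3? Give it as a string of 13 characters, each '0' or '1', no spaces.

Gen 0: 0010010001010
Gen 1 (rule 165): 1010010101110
Gen 2 (rule 86): 1011110100011
Gen 3 (rule 26): 0010000010110

Answer: 0010000010110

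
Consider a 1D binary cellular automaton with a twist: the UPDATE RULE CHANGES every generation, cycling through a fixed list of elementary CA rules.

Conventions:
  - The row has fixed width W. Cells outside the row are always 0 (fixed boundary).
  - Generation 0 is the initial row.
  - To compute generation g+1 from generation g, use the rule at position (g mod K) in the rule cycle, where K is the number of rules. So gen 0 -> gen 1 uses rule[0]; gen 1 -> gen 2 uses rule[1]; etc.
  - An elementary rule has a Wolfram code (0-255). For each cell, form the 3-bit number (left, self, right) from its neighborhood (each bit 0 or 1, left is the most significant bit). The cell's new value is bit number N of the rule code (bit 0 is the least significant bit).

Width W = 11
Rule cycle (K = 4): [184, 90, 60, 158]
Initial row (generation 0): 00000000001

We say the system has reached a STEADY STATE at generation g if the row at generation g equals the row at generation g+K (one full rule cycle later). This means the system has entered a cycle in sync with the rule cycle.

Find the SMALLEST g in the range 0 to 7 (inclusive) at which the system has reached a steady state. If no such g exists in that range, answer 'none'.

Gen 0: 00000000001
Gen 1 (rule 184): 00000000000
Gen 2 (rule 90): 00000000000
Gen 3 (rule 60): 00000000000
Gen 4 (rule 158): 00000000000
Gen 5 (rule 184): 00000000000
Gen 6 (rule 90): 00000000000
Gen 7 (rule 60): 00000000000
Gen 8 (rule 158): 00000000000
Gen 9 (rule 184): 00000000000
Gen 10 (rule 90): 00000000000
Gen 11 (rule 60): 00000000000

Answer: 1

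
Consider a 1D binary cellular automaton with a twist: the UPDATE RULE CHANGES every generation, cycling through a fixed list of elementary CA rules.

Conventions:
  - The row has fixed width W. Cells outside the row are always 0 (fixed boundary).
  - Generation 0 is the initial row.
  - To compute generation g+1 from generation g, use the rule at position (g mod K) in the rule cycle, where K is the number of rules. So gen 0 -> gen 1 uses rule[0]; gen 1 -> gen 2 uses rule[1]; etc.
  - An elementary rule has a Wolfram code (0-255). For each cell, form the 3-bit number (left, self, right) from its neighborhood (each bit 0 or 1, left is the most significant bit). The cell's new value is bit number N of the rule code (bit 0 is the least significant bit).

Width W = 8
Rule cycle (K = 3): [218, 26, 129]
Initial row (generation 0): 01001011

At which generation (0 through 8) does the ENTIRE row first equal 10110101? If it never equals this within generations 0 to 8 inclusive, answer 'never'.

Answer: never

Derivation:
Gen 0: 01001011
Gen 1 (rule 218): 10110011
Gen 2 (rule 26): 00101110
Gen 3 (rule 129): 10000100
Gen 4 (rule 218): 01001010
Gen 5 (rule 26): 10110001
Gen 6 (rule 129): 00000100
Gen 7 (rule 218): 00001010
Gen 8 (rule 26): 00010001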